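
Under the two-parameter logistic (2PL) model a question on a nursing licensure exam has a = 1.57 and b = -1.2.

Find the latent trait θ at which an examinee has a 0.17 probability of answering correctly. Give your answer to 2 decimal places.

-2.21

P(θ) = 1 / (1 + exp(−a(θ − b)))
logit = ln(0.1700/0.8300) = -1.5856
θ = b + logit/(a) = -1.2 + (-1.5856)/1.5700 = -2.2100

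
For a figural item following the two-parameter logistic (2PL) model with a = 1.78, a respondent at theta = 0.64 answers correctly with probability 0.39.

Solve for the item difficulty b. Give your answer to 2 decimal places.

P(theta) = 1 / (1 + exp(−a(theta − b)))
logit(0.39) = ln(0.39/0.61) = -0.4473
b = theta − logit/(a) = 0.64 − (-0.4473)/1.7800 = 0.8913

0.89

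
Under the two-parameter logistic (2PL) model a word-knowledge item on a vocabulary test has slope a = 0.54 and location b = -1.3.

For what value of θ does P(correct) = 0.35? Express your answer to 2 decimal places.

P(θ) = 1 / (1 + exp(−a(θ − b)))
logit = ln(0.3500/0.6500) = -0.6190
θ = b + logit/(a) = -1.3 + (-0.6190)/0.5400 = -2.4464

-2.45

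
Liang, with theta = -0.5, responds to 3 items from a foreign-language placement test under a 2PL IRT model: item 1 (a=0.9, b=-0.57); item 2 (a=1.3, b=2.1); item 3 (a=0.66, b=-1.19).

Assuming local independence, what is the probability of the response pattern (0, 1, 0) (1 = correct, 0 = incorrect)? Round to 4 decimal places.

0.0062

P(theta) = 1 / (1 + exp(−a(theta − b)))
P_1 = 1/(1+e^{-0.0630}) = 0.5157
P_2 = 1/(1+e^{3.3800}) = 0.0329
P_3 = 1/(1+e^{-0.4554}) = 0.6119
L = (1−P_1) × P_2 × (1−P_3) = 0.4843 × 0.0329 × 0.3881 = 0.00619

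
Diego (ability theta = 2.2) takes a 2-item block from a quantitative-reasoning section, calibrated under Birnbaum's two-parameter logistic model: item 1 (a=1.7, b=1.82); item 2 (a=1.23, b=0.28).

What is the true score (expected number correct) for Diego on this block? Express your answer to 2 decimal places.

P(theta) = 1 / (1 + exp(−a(theta − b)))
P_1 = 1/(1+e^{-0.6460}) = 0.6561
P_2 = 1/(1+e^{-2.3616}) = 0.9139
E[score] = 0.6561 + 0.9139 = 1.5700

1.57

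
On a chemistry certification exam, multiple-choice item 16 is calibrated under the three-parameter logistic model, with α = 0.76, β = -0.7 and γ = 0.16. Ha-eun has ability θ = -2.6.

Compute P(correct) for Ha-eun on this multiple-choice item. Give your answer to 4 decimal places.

P(θ) = γ + (1 − γ) · 1 / (1 + exp(−α(θ − β)))
Exponent: 0.76 × (-2.6 − (-0.7)) = -1.4440
1/(1 + e^{1.4440}) = 0.1909
P = 0.16 + 0.84 × 0.1909 = 0.3204

0.3204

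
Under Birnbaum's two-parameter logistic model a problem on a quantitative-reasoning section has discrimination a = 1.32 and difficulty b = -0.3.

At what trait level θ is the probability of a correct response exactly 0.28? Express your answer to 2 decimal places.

P(θ) = 1 / (1 + exp(−a(θ − b)))
logit = ln(0.2800/0.7200) = -0.9445
θ = b + logit/(a) = -0.3 + (-0.9445)/1.3200 = -1.0155

-1.02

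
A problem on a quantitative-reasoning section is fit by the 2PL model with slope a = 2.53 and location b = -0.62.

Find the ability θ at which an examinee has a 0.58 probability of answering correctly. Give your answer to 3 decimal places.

-0.492

P(θ) = 1 / (1 + exp(−a(θ − b)))
logit = ln(0.5800/0.4200) = 0.3228
θ = b + logit/(a) = -0.62 + 0.3228/2.5300 = -0.4924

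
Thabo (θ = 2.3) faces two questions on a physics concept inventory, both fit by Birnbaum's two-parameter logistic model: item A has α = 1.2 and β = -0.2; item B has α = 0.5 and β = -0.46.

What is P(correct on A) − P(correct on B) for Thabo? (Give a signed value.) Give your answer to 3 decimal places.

0.154

P(θ) = 1 / (1 + exp(−α(θ − β)))
P_A = 0.9526
P_B = 0.7990
P_A − P_B = 0.1536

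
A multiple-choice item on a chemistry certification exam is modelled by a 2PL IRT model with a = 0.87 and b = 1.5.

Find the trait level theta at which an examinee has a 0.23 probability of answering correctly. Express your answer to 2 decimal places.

P(theta) = 1 / (1 + exp(−a(theta − b)))
logit = ln(0.2300/0.7700) = -1.2083
theta = b + logit/(a) = 1.5 + (-1.2083)/0.8700 = 0.1111

0.11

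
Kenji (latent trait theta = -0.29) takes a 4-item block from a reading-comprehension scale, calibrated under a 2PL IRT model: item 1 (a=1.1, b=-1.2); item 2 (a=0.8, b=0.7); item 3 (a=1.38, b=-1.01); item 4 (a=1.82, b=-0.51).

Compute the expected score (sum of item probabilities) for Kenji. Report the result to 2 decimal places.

2.37

P(theta) = 1 / (1 + exp(−a(theta − b)))
P_1 = 1/(1+e^{-1.0010}) = 0.7313
P_2 = 1/(1+e^{0.7920}) = 0.3117
P_3 = 1/(1+e^{-0.9936}) = 0.7298
P_4 = 1/(1+e^{-0.4004}) = 0.5988
E[score] = 0.7313 + 0.3117 + 0.7298 + 0.5988 = 2.3716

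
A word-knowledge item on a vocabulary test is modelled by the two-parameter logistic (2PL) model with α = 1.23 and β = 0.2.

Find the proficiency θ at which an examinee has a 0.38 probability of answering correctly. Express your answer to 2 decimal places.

-0.20

P(θ) = 1 / (1 + exp(−α(θ − β)))
logit = ln(0.3800/0.6200) = -0.4895
θ = β + logit/(α) = 0.2 + (-0.4895)/1.2300 = -0.1980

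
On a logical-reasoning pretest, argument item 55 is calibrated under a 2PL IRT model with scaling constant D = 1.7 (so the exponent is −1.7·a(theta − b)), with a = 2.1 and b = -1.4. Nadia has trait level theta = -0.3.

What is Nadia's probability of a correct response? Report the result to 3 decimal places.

0.981

P(theta) = 1 / (1 + exp(−D·a(theta − b)))
Exponent: 1.7 × 2.1 × (-0.3 − (-1.4)) = 3.9270
1/(1 + e^{-3.9270}) = 0.9807
P = 0.9807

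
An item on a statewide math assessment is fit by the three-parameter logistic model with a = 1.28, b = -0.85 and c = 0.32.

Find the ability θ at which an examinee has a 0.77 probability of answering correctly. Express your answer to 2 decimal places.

-0.33

P(θ) = c + (1 − c) · 1 / (1 + exp(−a(θ − b)))
Remove guessing floor: (0.77 − 0.32)/(1 − 0.32) = 0.6618
logit = ln(0.6618/0.3382) = 0.6712
θ = b + logit/(a) = -0.85 + 0.6712/1.2800 = -0.3256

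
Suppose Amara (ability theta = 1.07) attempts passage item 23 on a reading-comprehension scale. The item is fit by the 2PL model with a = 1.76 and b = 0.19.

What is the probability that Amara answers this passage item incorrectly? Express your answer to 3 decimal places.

0.175

P(theta) = 1 / (1 + exp(−a(theta − b)))
Exponent: 1.76 × (1.07 − 0.19) = 1.5488
1/(1 + e^{-1.5488}) = 0.8247
P(incorrect) = 1 − 0.8247 = 0.1753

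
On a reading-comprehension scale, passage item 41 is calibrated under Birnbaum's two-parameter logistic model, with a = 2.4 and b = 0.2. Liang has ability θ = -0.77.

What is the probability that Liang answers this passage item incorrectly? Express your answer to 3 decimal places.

P(θ) = 1 / (1 + exp(−a(θ − b)))
Exponent: 2.4 × (-0.77 − 0.2) = -2.3280
1/(1 + e^{2.3280}) = 0.0888
P(incorrect) = 1 − 0.0888 = 0.9112

0.911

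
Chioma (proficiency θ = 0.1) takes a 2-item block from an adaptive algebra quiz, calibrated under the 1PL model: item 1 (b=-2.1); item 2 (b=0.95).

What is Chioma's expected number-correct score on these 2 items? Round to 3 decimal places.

P(θ) = 1 / (1 + exp(−(θ − b)))
P_1 = 1/(1+e^{-2.2000}) = 0.9002
P_2 = 1/(1+e^{0.8500}) = 0.2994
E[score] = 0.9002 + 0.2994 = 1.1997

1.200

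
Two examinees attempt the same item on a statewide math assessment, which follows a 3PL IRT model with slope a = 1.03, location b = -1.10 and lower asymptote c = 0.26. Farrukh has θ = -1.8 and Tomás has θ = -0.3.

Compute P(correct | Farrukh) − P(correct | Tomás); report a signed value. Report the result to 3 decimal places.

-0.272

P(θ) = c + (1 − c) · 1 / (1 + exp(−a(θ − b)))
P(Farrukh) = 0.5021  [exponent -0.7210]
P(Tomás) = 0.7744  [exponent 0.8240]
Difference = 0.5021 − 0.7744 = -0.2723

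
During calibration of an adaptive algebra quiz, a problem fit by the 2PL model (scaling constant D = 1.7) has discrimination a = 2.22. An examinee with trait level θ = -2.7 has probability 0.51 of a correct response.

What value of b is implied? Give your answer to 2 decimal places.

P(θ) = 1 / (1 + exp(−D·a(θ − b)))
logit(0.51) = ln(0.51/0.49) = 0.0400
b = θ − logit/(1.7·a) = -2.7 − 0.0400/3.7740 = -2.7106

-2.71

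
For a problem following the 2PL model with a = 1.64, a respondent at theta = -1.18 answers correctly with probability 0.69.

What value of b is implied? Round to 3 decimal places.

-1.668

P(theta) = 1 / (1 + exp(−a(theta − b)))
logit(0.69) = ln(0.69/0.31) = 0.8001
b = theta − logit/(a) = -1.18 − 0.8001/1.6400 = -1.6679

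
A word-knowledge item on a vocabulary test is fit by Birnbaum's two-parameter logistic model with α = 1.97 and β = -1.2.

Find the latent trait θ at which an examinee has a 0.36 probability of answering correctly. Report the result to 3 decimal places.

P(θ) = 1 / (1 + exp(−α(θ − β)))
logit = ln(0.3600/0.6400) = -0.5754
θ = β + logit/(α) = -1.2 + (-0.5754)/1.9700 = -1.4921

-1.492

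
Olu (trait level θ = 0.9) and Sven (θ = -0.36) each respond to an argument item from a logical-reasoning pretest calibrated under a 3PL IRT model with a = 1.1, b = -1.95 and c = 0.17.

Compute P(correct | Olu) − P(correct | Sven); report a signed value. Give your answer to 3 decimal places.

0.088

P(θ) = c + (1 − c) · 1 / (1 + exp(−a(θ − b)))
P(Olu) = 0.9654  [exponent 3.1350]
P(Sven) = 0.8770  [exponent 1.7490]
Difference = 0.9654 − 0.8770 = 0.0884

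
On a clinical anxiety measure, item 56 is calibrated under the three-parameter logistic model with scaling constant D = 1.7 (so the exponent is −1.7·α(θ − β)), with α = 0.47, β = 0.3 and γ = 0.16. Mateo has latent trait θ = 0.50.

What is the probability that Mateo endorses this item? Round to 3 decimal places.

P(θ) = γ + (1 − γ) · 1 / (1 + exp(−D·α(θ − β)))
Exponent: 1.7 × 0.47 × (0.50 − 0.3) = 0.1598
1/(1 + e^{-0.1598}) = 0.5399
P = 0.16 + 0.84 × 0.5399 = 0.6135

0.613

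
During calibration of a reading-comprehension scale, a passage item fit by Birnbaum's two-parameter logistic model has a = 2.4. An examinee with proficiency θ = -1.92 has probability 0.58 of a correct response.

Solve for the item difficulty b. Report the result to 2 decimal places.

-2.05

P(θ) = 1 / (1 + exp(−a(θ − b)))
logit(0.58) = ln(0.58/0.42) = 0.3228
b = θ − logit/(a) = -1.92 − 0.3228/2.4000 = -2.0545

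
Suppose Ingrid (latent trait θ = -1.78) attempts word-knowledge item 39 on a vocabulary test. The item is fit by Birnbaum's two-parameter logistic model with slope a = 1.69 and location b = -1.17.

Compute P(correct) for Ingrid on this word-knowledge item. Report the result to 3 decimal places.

P(θ) = 1 / (1 + exp(−a(θ − b)))
Exponent: 1.69 × (-1.78 − (-1.17)) = -1.0309
1/(1 + e^{1.0309}) = 0.2629

0.263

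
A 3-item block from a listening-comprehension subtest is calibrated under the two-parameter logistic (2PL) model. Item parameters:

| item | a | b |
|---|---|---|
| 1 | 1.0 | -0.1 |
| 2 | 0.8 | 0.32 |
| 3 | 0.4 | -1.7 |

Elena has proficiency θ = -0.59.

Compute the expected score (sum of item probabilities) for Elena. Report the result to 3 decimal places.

P(θ) = 1 / (1 + exp(−a(θ − b)))
P_1 = 1/(1+e^{0.4900}) = 0.3799
P_2 = 1/(1+e^{0.7280}) = 0.3256
P_3 = 1/(1+e^{-0.4440}) = 0.6092
E[score] = 0.3799 + 0.3256 + 0.6092 = 1.3147

1.315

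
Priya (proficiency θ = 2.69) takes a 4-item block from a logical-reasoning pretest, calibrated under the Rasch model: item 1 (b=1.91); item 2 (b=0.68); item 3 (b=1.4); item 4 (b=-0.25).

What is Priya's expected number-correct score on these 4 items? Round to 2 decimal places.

P(θ) = 1 / (1 + exp(−(θ − b)))
P_1 = 1/(1+e^{-0.7800}) = 0.6857
P_2 = 1/(1+e^{-2.0100}) = 0.8818
P_3 = 1/(1+e^{-1.2900}) = 0.7841
P_4 = 1/(1+e^{-2.9400}) = 0.9498
E[score] = 0.6857 + 0.8818 + 0.7841 + 0.9498 = 3.3015

3.30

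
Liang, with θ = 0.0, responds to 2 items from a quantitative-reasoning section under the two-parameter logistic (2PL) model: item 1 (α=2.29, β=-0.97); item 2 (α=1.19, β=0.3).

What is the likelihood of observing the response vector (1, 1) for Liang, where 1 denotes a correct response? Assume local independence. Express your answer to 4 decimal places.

P(θ) = 1 / (1 + exp(−α(θ − β)))
P_1 = 1/(1+e^{-2.2213}) = 0.9021
P_2 = 1/(1+e^{0.3570}) = 0.4117
L = P_1 × P_2 = 0.9021 × 0.4117 = 0.37140

0.3714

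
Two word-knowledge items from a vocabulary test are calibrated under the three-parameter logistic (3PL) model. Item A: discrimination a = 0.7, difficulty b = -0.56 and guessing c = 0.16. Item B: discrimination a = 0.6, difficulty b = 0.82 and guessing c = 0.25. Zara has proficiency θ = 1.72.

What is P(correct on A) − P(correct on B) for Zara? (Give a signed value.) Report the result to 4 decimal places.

0.1346

P(θ) = c + (1 − c) · 1 / (1 + exp(−a(θ − b)))
P_A = 0.8584
P_B = 0.7239
P_A − P_B = 0.1346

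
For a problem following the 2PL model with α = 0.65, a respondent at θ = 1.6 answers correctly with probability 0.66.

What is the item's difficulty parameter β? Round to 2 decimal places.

0.58

P(θ) = 1 / (1 + exp(−α(θ − β)))
logit(0.66) = ln(0.66/0.34) = 0.6633
β = θ − logit/(α) = 1.6 − 0.6633/0.6500 = 0.5795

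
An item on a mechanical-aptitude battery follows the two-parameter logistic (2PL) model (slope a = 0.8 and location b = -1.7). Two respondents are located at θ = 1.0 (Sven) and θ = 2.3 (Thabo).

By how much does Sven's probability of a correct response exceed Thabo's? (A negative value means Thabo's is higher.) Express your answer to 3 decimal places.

-0.064

P(θ) = 1 / (1 + exp(−a(θ − b)))
P(Sven) = 0.8966  [exponent 2.1600]
P(Thabo) = 0.9608  [exponent 3.2000]
Difference = 0.8966 − 0.9608 = -0.0642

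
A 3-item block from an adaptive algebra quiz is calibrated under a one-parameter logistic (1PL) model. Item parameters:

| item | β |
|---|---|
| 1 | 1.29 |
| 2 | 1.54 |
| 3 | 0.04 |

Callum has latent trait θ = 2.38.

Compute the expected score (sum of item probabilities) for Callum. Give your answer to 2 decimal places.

2.36

P(θ) = 1 / (1 + exp(−(θ − β)))
P_1 = 1/(1+e^{-1.0900}) = 0.7484
P_2 = 1/(1+e^{-0.8400}) = 0.6985
P_3 = 1/(1+e^{-2.3400}) = 0.9121
E[score] = 0.7484 + 0.6985 + 0.9121 = 2.3590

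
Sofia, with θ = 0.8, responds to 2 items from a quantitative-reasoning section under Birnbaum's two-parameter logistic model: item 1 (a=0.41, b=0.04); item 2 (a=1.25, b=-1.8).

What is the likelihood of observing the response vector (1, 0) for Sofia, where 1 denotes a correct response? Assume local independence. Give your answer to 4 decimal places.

P(θ) = 1 / (1 + exp(−a(θ − b)))
P_1 = 1/(1+e^{-0.3116}) = 0.5773
P_2 = 1/(1+e^{-3.2500}) = 0.9627
L = P_1 × (1−P_2) = 0.5773 × 0.0373 = 0.02155

0.0215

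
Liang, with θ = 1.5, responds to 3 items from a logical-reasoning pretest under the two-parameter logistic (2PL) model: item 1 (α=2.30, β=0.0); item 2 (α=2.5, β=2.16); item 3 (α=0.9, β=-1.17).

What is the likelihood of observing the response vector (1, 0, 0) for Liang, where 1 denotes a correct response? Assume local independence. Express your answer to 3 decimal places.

P(θ) = 1 / (1 + exp(−α(θ − β)))
P_1 = 1/(1+e^{-3.4500}) = 0.9692
P_2 = 1/(1+e^{1.6500}) = 0.1611
P_3 = 1/(1+e^{-2.4030}) = 0.9171
L = P_1 × (1−P_2) × (1−P_3) = 0.9692 × 0.8389 × 0.0829 = 0.06744

0.067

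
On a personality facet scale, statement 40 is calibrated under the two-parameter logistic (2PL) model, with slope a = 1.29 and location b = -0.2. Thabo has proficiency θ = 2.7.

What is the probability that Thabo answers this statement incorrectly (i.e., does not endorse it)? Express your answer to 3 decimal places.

0.023

P(θ) = 1 / (1 + exp(−a(θ − b)))
Exponent: 1.29 × (2.7 − (-0.2)) = 3.7410
1/(1 + e^{-3.7410}) = 0.9768
P(incorrect) = 1 − 0.9768 = 0.0232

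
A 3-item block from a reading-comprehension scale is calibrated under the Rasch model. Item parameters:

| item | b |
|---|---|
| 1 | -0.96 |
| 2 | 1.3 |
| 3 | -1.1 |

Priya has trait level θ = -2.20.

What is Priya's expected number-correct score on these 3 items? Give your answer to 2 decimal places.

P(θ) = 1 / (1 + exp(−(θ − b)))
P_1 = 1/(1+e^{1.2400}) = 0.2244
P_2 = 1/(1+e^{3.5000}) = 0.0293
P_3 = 1/(1+e^{1.1000}) = 0.2497
E[score] = 0.2244 + 0.0293 + 0.2497 = 0.5035

0.50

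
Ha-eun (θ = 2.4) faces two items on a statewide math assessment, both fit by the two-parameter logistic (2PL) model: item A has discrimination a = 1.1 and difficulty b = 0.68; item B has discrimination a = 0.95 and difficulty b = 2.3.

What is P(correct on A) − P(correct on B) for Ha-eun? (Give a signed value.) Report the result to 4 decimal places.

P(θ) = 1 / (1 + exp(−a(θ − b)))
P_A = 0.8690
P_B = 0.5237
P_A − P_B = 0.3453

0.3453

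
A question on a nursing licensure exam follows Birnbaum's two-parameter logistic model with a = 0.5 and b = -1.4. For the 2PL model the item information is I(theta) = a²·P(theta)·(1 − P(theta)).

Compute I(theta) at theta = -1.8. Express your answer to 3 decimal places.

P = 1/(1+e^{0.2000}) = 0.4502
P(1−P) = 0.4502 × 0.5498 = 0.2475
I = a² × P(1−P) = 0.5² × 0.2475 = 0.06188

0.062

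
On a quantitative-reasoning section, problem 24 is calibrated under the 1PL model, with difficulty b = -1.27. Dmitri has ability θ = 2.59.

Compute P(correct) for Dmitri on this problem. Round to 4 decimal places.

P(θ) = 1 / (1 + exp(−(θ − b)))
Exponent: (2.59 − (-1.27)) = 3.8600
1/(1 + e^{-3.8600}) = 0.9794
P = 0.9794

0.9794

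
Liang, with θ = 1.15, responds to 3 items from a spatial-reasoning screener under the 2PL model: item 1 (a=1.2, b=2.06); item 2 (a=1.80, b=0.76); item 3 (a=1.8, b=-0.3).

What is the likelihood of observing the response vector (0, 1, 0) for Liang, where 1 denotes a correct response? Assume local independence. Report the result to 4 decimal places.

P(θ) = 1 / (1 + exp(−a(θ − b)))
P_1 = 1/(1+e^{1.0920}) = 0.2512
P_2 = 1/(1+e^{-0.7020}) = 0.6686
P_3 = 1/(1+e^{-2.6100}) = 0.9315
L = (1−P_1) × P_2 × (1−P_3) = 0.7488 × 0.6686 × 0.0685 = 0.03429

0.0343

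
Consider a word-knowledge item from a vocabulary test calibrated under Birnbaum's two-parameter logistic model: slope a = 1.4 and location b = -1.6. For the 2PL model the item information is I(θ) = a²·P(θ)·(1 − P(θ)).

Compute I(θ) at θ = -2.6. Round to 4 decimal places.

P = 1/(1+e^{1.4000}) = 0.1978
P(1−P) = 0.1978 × 0.8022 = 0.1587
I = a² × P(1−P) = 1.4² × 0.1587 = 0.31102

0.3110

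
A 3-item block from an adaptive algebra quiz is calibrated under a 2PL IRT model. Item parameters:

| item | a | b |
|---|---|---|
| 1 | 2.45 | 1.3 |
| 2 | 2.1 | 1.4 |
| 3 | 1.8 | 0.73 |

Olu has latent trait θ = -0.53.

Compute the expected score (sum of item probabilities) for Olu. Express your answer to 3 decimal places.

P(θ) = 1 / (1 + exp(−a(θ − b)))
P_1 = 1/(1+e^{4.4835}) = 0.0112
P_2 = 1/(1+e^{4.0530}) = 0.0171
P_3 = 1/(1+e^{2.2680}) = 0.0938
E[score] = 0.0112 + 0.0171 + 0.0938 = 0.1220

0.122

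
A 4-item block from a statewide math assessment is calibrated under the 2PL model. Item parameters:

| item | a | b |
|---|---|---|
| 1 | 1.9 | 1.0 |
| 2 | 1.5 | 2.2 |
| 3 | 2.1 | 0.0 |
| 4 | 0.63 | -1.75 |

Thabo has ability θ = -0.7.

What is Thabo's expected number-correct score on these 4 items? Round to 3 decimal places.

0.897

P(θ) = 1 / (1 + exp(−a(θ − b)))
P_1 = 1/(1+e^{3.2300}) = 0.0381
P_2 = 1/(1+e^{4.3500}) = 0.0127
P_3 = 1/(1+e^{1.4700}) = 0.1869
P_4 = 1/(1+e^{-0.6615}) = 0.6596
E[score] = 0.0381 + 0.0127 + 0.1869 + 0.6596 = 0.8973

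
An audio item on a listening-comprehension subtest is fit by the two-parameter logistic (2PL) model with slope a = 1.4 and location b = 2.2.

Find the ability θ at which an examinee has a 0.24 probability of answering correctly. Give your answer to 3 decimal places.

P(θ) = 1 / (1 + exp(−a(θ − b)))
logit = ln(0.2400/0.7600) = -1.1527
θ = b + logit/(a) = 2.2 + (-1.1527)/1.4000 = 1.3767

1.377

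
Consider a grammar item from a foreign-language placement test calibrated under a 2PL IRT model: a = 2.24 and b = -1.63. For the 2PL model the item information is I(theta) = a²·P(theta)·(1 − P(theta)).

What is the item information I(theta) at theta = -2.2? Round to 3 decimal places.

P = 1/(1+e^{1.2768}) = 0.2181
P(1−P) = 0.2181 × 0.7819 = 0.1705
I = a² × P(1−P) = 2.24² × 0.1705 = 0.85565

0.856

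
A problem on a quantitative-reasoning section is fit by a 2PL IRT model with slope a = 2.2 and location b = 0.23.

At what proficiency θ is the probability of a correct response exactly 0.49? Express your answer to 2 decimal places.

0.21

P(θ) = 1 / (1 + exp(−a(θ − b)))
logit = ln(0.4900/0.5100) = -0.0400
θ = b + logit/(a) = 0.23 + (-0.0400)/2.2000 = 0.2118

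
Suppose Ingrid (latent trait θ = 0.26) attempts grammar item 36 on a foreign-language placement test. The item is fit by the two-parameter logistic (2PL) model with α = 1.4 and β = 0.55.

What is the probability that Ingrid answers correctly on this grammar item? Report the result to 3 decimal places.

0.400

P(θ) = 1 / (1 + exp(−α(θ − β)))
Exponent: 1.4 × (0.26 − 0.55) = -0.4060
1/(1 + e^{0.4060}) = 0.3999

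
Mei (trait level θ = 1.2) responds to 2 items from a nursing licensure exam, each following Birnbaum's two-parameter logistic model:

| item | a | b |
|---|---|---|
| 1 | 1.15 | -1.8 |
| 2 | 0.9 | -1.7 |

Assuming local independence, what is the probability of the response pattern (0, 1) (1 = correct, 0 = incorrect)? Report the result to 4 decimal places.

0.0287

P(θ) = 1 / (1 + exp(−a(θ − b)))
P_1 = 1/(1+e^{-3.4500}) = 0.9692
P_2 = 1/(1+e^{-2.6100}) = 0.9315
L = (1−P_1) × P_2 = 0.0308 × 0.9315 = 0.02866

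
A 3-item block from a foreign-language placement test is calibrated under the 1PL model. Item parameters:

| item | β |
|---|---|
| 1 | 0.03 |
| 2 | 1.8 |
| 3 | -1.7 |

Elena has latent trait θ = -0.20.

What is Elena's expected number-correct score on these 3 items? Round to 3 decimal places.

P(θ) = 1 / (1 + exp(−(θ − β)))
P_1 = 1/(1+e^{0.2300}) = 0.4428
P_2 = 1/(1+e^{2.0000}) = 0.1192
P_3 = 1/(1+e^{-1.5000}) = 0.8176
E[score] = 0.4428 + 0.1192 + 0.8176 = 1.3795

1.380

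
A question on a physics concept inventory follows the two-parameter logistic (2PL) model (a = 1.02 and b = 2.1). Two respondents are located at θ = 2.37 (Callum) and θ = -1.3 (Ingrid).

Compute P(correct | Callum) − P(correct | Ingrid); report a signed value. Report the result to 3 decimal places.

0.538

P(θ) = 1 / (1 + exp(−a(θ − b)))
P(Callum) = 0.5684  [exponent 0.2754]
P(Ingrid) = 0.0302  [exponent -3.4680]
Difference = 0.5684 − 0.0302 = 0.5382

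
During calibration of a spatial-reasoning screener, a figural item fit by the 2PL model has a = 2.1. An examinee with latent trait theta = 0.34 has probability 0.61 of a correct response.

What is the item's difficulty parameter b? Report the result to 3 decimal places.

P(theta) = 1 / (1 + exp(−a(theta − b)))
logit(0.61) = ln(0.61/0.39) = 0.4473
b = theta − logit/(a) = 0.34 − 0.4473/2.1000 = 0.1270

0.127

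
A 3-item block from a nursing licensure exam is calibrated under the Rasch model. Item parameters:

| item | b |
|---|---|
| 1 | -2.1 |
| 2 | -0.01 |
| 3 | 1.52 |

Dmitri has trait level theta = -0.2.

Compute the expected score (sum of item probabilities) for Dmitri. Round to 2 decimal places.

P(theta) = 1 / (1 + exp(−(theta − b)))
P_1 = 1/(1+e^{-1.9000}) = 0.8699
P_2 = 1/(1+e^{0.1900}) = 0.4526
P_3 = 1/(1+e^{1.7200}) = 0.1519
E[score] = 0.8699 + 0.4526 + 0.1519 = 1.4744

1.47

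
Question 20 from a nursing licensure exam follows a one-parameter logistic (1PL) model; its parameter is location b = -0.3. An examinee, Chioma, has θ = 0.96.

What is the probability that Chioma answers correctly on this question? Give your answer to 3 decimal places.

P(θ) = 1 / (1 + exp(−(θ − b)))
Exponent: (0.96 − (-0.3)) = 1.2600
1/(1 + e^{-1.2600}) = 0.7790
P = 0.7790

0.779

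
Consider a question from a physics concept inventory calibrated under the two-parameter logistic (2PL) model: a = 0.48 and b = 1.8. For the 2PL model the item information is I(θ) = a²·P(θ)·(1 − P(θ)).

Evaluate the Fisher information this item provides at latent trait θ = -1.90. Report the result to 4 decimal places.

0.0285

P = 1/(1+e^{1.7760}) = 0.1448
P(1−P) = 0.1448 × 0.8552 = 0.1238
I = a² × P(1−P) = 0.48² × 0.1238 = 0.02853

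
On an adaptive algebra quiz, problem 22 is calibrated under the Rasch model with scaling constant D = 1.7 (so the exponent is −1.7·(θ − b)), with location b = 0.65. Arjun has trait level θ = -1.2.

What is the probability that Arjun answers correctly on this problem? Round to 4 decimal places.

0.0413

P(θ) = 1 / (1 + exp(−D·(θ − b)))
Exponent: 1.7 × (-1.2 − 0.65) = -3.1450
1/(1 + e^{3.1450}) = 0.0413
P = 0.0413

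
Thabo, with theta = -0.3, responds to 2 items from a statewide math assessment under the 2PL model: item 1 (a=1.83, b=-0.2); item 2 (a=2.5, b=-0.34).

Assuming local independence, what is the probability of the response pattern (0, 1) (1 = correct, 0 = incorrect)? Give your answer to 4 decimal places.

P(theta) = 1 / (1 + exp(−a(theta − b)))
P_1 = 1/(1+e^{0.1830}) = 0.4544
P_2 = 1/(1+e^{-0.1000}) = 0.5250
L = (1−P_1) × P_2 = 0.5456 × 0.5250 = 0.28644

0.2864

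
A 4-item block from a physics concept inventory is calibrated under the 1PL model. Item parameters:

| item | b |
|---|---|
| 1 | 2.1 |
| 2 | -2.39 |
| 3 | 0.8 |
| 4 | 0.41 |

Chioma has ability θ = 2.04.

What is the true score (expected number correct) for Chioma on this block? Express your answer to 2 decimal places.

3.08

P(θ) = 1 / (1 + exp(−(θ − b)))
P_1 = 1/(1+e^{0.0600}) = 0.4850
P_2 = 1/(1+e^{-4.4300}) = 0.9882
P_3 = 1/(1+e^{-1.2400}) = 0.7756
P_4 = 1/(1+e^{-1.6300}) = 0.8362
E[score] = 0.4850 + 0.9882 + 0.7756 + 0.8362 = 3.0850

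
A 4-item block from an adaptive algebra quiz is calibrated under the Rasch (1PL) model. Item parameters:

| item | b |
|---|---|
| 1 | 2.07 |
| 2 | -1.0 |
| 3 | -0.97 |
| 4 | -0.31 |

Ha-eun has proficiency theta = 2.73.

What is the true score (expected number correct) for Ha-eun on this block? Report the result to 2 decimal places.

P(theta) = 1 / (1 + exp(−(theta − b)))
P_1 = 1/(1+e^{-0.6600}) = 0.6593
P_2 = 1/(1+e^{-3.7300}) = 0.9766
P_3 = 1/(1+e^{-3.7000}) = 0.9759
P_4 = 1/(1+e^{-3.0400}) = 0.9543
E[score] = 0.6593 + 0.9766 + 0.9759 + 0.9543 = 3.5661

3.57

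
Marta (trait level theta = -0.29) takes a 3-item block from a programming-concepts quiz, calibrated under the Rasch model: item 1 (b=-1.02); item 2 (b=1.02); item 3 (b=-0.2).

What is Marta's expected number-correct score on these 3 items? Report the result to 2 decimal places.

P(theta) = 1 / (1 + exp(−(theta − b)))
P_1 = 1/(1+e^{-0.7300}) = 0.6748
P_2 = 1/(1+e^{1.3100}) = 0.2125
P_3 = 1/(1+e^{0.0900}) = 0.4775
E[score] = 0.6748 + 0.2125 + 0.4775 = 1.3648

1.36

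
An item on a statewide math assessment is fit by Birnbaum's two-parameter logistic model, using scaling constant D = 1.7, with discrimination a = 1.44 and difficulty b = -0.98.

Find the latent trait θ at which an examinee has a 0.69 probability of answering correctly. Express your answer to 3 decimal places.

-0.653

P(θ) = 1 / (1 + exp(−D·a(θ − b)))
logit = ln(0.6900/0.3100) = 0.8001
θ = b + logit/(1.7·a) = -0.98 + 0.8001/2.4480 = -0.6532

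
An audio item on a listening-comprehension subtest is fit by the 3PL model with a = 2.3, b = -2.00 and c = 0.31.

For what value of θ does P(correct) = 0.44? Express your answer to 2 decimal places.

P(θ) = c + (1 − c) · 1 / (1 + exp(−a(θ − b)))
Remove guessing floor: (0.44 − 0.31)/(1 − 0.31) = 0.1884
logit = ln(0.1884/0.8116) = -1.4604
θ = b + logit/(a) = -2.00 + (-1.4604)/2.3000 = -2.6350

-2.63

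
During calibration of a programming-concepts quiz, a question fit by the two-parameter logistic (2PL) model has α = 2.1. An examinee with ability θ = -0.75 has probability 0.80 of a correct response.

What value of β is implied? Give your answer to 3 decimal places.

-1.410

P(θ) = 1 / (1 + exp(−α(θ − β)))
logit(0.80) = ln(0.80/0.20) = 1.3863
β = θ − logit/(α) = -0.75 − 1.3863/2.1000 = -1.4101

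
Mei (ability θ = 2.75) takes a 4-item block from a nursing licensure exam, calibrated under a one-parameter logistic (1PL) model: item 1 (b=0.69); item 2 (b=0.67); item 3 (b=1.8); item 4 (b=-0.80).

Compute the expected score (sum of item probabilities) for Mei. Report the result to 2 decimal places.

3.47

P(θ) = 1 / (1 + exp(−(θ − b)))
P_1 = 1/(1+e^{-2.0600}) = 0.8870
P_2 = 1/(1+e^{-2.0800}) = 0.8889
P_3 = 1/(1+e^{-0.9500}) = 0.7211
P_4 = 1/(1+e^{-3.5500}) = 0.9721
E[score] = 0.8870 + 0.8889 + 0.7211 + 0.9721 = 3.4691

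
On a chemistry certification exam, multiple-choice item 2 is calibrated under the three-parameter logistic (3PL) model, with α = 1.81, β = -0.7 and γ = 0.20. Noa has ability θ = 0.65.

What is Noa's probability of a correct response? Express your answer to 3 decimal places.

P(θ) = γ + (1 − γ) · 1 / (1 + exp(−α(θ − β)))
Exponent: 1.81 × (0.65 − (-0.7)) = 2.4435
1/(1 + e^{-2.4435}) = 0.9201
P = 0.20 + 0.80 × 0.9201 = 0.9361

0.936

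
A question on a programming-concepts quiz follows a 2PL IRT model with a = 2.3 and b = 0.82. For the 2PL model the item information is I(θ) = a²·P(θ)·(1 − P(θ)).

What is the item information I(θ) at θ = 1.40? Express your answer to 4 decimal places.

0.8730

P = 1/(1+e^{-1.3340}) = 0.7915
P(1−P) = 0.7915 × 0.2085 = 0.1650
I = a² × P(1−P) = 2.3² × 0.1650 = 0.87299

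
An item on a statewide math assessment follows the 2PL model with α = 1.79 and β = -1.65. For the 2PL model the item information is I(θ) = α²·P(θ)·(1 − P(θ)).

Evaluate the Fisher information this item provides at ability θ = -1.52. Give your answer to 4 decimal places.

P = 1/(1+e^{-0.2327}) = 0.5579
P(1−P) = 0.5579 × 0.4421 = 0.2466
I = α² × P(1−P) = 1.79² × 0.2466 = 0.79028

0.7903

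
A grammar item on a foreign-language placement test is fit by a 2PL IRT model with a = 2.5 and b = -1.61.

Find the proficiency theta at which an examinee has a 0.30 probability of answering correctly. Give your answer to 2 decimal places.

-1.95

P(theta) = 1 / (1 + exp(−a(theta − b)))
logit = ln(0.3000/0.7000) = -0.8473
theta = b + logit/(a) = -1.61 + (-0.8473)/2.5000 = -1.9489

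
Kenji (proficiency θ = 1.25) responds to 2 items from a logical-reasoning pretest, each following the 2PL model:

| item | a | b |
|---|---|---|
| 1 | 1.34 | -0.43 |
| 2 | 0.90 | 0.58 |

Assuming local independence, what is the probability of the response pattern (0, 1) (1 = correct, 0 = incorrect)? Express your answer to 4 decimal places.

0.0616

P(θ) = 1 / (1 + exp(−a(θ − b)))
P_1 = 1/(1+e^{-2.2512}) = 0.9048
P_2 = 1/(1+e^{-0.6030}) = 0.6463
L = (1−P_1) × P_2 = 0.0952 × 0.6463 = 0.06156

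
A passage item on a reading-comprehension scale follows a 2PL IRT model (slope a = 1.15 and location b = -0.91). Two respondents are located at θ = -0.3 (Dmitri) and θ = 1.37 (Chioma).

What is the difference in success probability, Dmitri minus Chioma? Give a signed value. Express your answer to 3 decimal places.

P(θ) = 1 / (1 + exp(−a(θ − b)))
P(Dmitri) = 0.6685  [exponent 0.7015]
P(Chioma) = 0.9323  [exponent 2.6220]
Difference = 0.6685 − 0.9323 = -0.2637

-0.264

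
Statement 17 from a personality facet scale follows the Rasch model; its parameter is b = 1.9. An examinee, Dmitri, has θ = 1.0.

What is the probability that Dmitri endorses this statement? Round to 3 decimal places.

P(θ) = 1 / (1 + exp(−(θ − b)))
Exponent: (1.0 − 1.9) = -0.9000
1/(1 + e^{0.9000}) = 0.2891
P = 0.2891

0.289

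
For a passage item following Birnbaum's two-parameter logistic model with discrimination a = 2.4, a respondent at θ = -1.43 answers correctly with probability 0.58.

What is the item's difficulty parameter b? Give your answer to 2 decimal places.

-1.56

P(θ) = 1 / (1 + exp(−a(θ − b)))
logit(0.58) = ln(0.58/0.42) = 0.3228
b = θ − logit/(a) = -1.43 − 0.3228/2.4000 = -1.5645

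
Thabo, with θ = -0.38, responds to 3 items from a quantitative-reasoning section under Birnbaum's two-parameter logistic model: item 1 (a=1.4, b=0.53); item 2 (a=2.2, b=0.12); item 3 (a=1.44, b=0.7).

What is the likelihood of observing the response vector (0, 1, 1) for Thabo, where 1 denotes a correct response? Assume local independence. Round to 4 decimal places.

0.0340

P(θ) = 1 / (1 + exp(−a(θ − b)))
P_1 = 1/(1+e^{1.2740}) = 0.2186
P_2 = 1/(1+e^{1.1000}) = 0.2497
P_3 = 1/(1+e^{1.5552}) = 0.1743
L = (1−P_1) × P_2 × P_3 = 0.7814 × 0.2497 × 0.1743 = 0.03402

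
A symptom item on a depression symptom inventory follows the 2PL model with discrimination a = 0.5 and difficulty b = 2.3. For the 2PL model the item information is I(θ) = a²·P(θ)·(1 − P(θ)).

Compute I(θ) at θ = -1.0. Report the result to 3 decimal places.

P = 1/(1+e^{1.6500}) = 0.1611
P(1−P) = 0.1611 × 0.8389 = 0.1352
I = a² × P(1−P) = 0.5² × 0.1352 = 0.03379

0.034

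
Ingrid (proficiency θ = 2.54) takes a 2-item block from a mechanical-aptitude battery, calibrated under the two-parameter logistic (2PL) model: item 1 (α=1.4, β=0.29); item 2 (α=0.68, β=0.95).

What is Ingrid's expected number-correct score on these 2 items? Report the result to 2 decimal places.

P(θ) = 1 / (1 + exp(−α(θ − β)))
P_1 = 1/(1+e^{-3.1500}) = 0.9589
P_2 = 1/(1+e^{-1.0812}) = 0.7467
E[score] = 0.9589 + 0.7467 = 1.7056

1.71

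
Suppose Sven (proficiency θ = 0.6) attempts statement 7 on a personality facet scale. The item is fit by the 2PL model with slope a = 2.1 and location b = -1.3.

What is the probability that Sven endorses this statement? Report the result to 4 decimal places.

P(θ) = 1 / (1 + exp(−a(θ − b)))
Exponent: 2.1 × (0.6 − (-1.3)) = 3.9900
1/(1 + e^{-3.9900}) = 0.9818

0.9818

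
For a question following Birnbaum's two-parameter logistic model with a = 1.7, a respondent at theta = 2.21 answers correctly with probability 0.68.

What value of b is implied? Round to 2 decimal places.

P(theta) = 1 / (1 + exp(−a(theta − b)))
logit(0.68) = ln(0.68/0.32) = 0.7538
b = theta − logit/(a) = 2.21 − 0.7538/1.7000 = 1.7666

1.77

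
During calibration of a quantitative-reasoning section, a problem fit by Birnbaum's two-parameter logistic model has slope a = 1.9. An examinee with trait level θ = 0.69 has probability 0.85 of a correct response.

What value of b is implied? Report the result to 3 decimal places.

-0.223

P(θ) = 1 / (1 + exp(−a(θ − b)))
logit(0.85) = ln(0.85/0.15) = 1.7346
b = θ − logit/(a) = 0.69 − 1.7346/1.9000 = -0.2229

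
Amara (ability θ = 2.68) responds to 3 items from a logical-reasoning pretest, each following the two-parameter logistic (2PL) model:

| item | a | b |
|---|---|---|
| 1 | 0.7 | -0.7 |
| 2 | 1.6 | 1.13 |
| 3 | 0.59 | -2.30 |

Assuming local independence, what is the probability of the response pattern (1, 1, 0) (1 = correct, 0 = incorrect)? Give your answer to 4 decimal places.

P(θ) = 1 / (1 + exp(−a(θ − b)))
P_1 = 1/(1+e^{-2.3660}) = 0.9142
P_2 = 1/(1+e^{-2.4800}) = 0.9227
P_3 = 1/(1+e^{-2.9382}) = 0.9497
L = P_1 × P_2 × (1−P_3) = 0.9142 × 0.9227 × 0.0503 = 0.04243

0.0424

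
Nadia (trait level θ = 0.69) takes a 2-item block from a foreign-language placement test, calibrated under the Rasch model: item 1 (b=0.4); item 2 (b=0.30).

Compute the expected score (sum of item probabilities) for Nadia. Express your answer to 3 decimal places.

P(θ) = 1 / (1 + exp(−(θ − b)))
P_1 = 1/(1+e^{-0.2900}) = 0.5720
P_2 = 1/(1+e^{-0.3900}) = 0.5963
E[score] = 0.5720 + 0.5963 = 1.1683

1.168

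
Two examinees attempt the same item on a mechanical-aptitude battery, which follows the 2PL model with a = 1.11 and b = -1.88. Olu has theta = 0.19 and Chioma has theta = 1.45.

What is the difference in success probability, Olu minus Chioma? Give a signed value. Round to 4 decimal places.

P(theta) = 1 / (1 + exp(−a(theta − b)))
P(Olu) = 0.9087  [exponent 2.2977]
P(Chioma) = 0.9758  [exponent 3.6963]
Difference = 0.9087 − 0.9758 = -0.0671

-0.0671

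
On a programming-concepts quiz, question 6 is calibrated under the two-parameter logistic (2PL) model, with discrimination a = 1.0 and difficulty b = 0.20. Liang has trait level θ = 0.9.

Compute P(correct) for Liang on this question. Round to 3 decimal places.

P(θ) = 1 / (1 + exp(−a(θ − b)))
Exponent: 1.0 × (0.9 − 0.20) = 0.7000
1/(1 + e^{-0.7000}) = 0.6682

0.668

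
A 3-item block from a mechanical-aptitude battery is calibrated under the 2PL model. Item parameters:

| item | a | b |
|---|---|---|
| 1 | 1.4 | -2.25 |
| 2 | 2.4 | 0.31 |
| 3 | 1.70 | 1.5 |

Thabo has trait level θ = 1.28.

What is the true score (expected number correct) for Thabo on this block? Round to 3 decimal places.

2.312

P(θ) = 1 / (1 + exp(−a(θ − b)))
P_1 = 1/(1+e^{-4.9420}) = 0.9929
P_2 = 1/(1+e^{-2.3280}) = 0.9112
P_3 = 1/(1+e^{0.3740}) = 0.4076
E[score] = 0.9929 + 0.9112 + 0.4076 = 2.3117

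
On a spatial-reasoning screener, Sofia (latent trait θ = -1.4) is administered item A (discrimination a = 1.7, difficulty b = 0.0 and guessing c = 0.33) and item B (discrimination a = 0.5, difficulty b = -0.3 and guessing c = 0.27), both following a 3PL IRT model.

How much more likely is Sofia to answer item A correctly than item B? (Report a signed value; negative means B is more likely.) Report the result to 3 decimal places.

-0.150

P(θ) = c + (1 − c) · 1 / (1 + exp(−a(θ − b)))
P_A = 0.3868
P_B = 0.5371
P_A − P_B = -0.1503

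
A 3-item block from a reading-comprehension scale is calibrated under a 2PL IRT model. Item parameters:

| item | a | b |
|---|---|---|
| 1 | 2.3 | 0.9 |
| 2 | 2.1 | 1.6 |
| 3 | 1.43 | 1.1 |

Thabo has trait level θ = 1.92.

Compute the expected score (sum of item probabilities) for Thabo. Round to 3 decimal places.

P(θ) = 1 / (1 + exp(−a(θ − b)))
P_1 = 1/(1+e^{-2.3460}) = 0.9126
P_2 = 1/(1+e^{-0.6720}) = 0.6620
P_3 = 1/(1+e^{-1.1726}) = 0.7636
E[score] = 0.9126 + 0.6620 + 0.7636 = 2.3382

2.338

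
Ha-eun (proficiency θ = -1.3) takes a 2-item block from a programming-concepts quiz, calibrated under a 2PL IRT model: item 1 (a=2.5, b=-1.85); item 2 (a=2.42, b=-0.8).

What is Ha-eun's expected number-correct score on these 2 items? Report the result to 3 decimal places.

P(θ) = 1 / (1 + exp(−a(θ − b)))
P_1 = 1/(1+e^{-1.3750}) = 0.7982
P_2 = 1/(1+e^{1.2100}) = 0.2297
E[score] = 0.7982 + 0.2297 = 1.0279

1.028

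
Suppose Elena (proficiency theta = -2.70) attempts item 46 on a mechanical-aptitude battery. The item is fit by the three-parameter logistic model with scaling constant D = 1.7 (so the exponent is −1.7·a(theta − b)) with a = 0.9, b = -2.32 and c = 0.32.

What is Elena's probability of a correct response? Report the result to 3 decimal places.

0.564

P(theta) = c + (1 − c) · 1 / (1 + exp(−D·a(theta − b)))
Exponent: 1.7 × 0.9 × (-2.70 − (-2.32)) = -0.5814
1/(1 + e^{0.5814}) = 0.3586
P = 0.32 + 0.68 × 0.3586 = 0.5639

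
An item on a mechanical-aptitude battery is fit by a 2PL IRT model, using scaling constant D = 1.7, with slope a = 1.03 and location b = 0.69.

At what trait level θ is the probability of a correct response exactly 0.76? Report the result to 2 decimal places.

P(θ) = 1 / (1 + exp(−D·a(θ − b)))
logit = ln(0.7600/0.2400) = 1.1527
θ = b + logit/(1.7·a) = 0.69 + 1.1527/1.7510 = 1.3483

1.35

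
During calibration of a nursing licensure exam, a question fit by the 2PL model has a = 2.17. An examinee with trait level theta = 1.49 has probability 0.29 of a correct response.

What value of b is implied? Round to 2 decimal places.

P(theta) = 1 / (1 + exp(−a(theta − b)))
logit(0.29) = ln(0.29/0.71) = -0.8954
b = theta − logit/(a) = 1.49 − (-0.8954)/2.1700 = 1.9026

1.90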